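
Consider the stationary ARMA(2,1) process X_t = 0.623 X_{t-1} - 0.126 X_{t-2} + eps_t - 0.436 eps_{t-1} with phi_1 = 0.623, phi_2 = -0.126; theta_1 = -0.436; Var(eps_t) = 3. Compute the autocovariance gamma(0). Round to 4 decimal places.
\gamma(0) = 3.1088

Multiply the model equation by X_{t-k} and take expectations. With theta_0 = psi_0 = 1 and psi_j the MA(infinity) weights, this gives
  gamma(k) - sum_i phi_i gamma(k-i) = c_k,
  c_k = sigma^2 * sum_{j=k..q} theta_j psi_{j-k}   (c_k = 0 for k > q),
using gamma(-m) = gamma(m).
psi-weights needed (psi_j = theta_j + sum_i phi_i psi_{j-i}):
  psi_1 = theta_1 + phi_1 = -0.436 + (0.623) = 0.187
Right-hand sides:
  c_0 = sigma^2 (1 + theta_1 psi_1) = 3 * (1 + (-0.436)(0.187)) = 3 * 0.918468 = 2.755404
  c_1 = sigma^2 theta_1 = 3 * (-0.436) = -1.308
  c_2 = 0
Equations for k = 0, 1, 2 (AR order 2, c_2 = 0):
  (E0) gamma(0) = phi_1 gamma(1) + phi_2 gamma(2) + c_0
  (E1) gamma(1) = phi_1 gamma(0) + phi_2 gamma(1) + c_1
  (E2) gamma(2) = phi_1 gamma(1) + phi_2 gamma(0)
From (E1): gamma(1) = A gamma(0) + B with
  A = phi_1 / (1 - phi_2) = 0.623 / 1.126 = 0.553286,   B = c_1 / (1 - phi_2) = -1.308 / 1.126 = -1.161634.
Insert (E2) into (E0): gamma(0) (1 - phi_2^2) = phi_1 (1 + phi_2) gamma(1) + c_0.
  phi_1 (1 + phi_2) = (0.623)(0.874) = 0.544502,   1 - phi_2^2 = 0.984124.
Replace gamma(1) by A gamma(0) + B and collect gamma(0):
  gamma(0) [0.984124 - (0.544502)(0.553286)] = (0.544502)(-1.161634) + 2.755404
  gamma(0) * 0.682859 = 2.122892
  gamma(0) = 2.122892 / 0.682859 = 3.108831.
Therefore gamma(0) = 3.1088 (to 4 decimal places).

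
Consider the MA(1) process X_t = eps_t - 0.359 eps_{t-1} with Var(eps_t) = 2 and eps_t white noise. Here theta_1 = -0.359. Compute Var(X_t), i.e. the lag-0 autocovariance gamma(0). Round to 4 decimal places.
\gamma(0) = 2.2578

For an MA(q) process X_t = eps_t + sum_i theta_i eps_{t-i} with
Var(eps_t) = sigma^2, the variance is
  gamma(0) = sigma^2 * (1 + sum_i theta_i^2).
  sum_i theta_i^2 = (-0.359)^2 = 0.128881.
  gamma(0) = 2 * (1 + 0.128881) = 2 * 1.128881 = 2.257762, which rounds to 2.2578.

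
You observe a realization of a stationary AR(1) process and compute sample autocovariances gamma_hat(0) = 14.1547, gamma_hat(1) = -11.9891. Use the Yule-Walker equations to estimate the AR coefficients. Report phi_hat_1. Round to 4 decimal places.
\hat\phi_{1} = -0.8470

The Yule-Walker equations for an AR(p) process read, in matrix form,
  Gamma_p phi = r_p,   with   (Gamma_p)_{ij} = gamma(|i - j|),
                       (r_p)_i = gamma(i),   i,j = 1..p.
Substitute the sample gammas (Toeplitz matrix and right-hand side of size 1):
  Gamma_p = [[14.1547]]
  r_p     = [-11.9891]
With p = 1 this is the single equation gamma(0) phi_1 = gamma(1):
  phi_hat_1 = gamma(1) / gamma(0) = -11.9891 / 14.1547 = -0.8470.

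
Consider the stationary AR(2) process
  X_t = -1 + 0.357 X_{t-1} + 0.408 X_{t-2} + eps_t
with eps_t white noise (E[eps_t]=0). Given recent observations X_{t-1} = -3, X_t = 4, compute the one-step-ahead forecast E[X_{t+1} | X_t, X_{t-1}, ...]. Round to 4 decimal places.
E[X_{t+1} \mid \mathcal F_t] = -0.7960

For an AR(p) model X_t = c + sum_i phi_i X_{t-i} + eps_t, the
one-step-ahead conditional mean is
  E[X_{t+1} | X_t, ...] = c + sum_i phi_i X_{t+1-i}.
Substitute known values:
  E[X_{t+1} | ...] = -1 + (0.357) * (4) + (0.408) * (-3)
                   = -0.7960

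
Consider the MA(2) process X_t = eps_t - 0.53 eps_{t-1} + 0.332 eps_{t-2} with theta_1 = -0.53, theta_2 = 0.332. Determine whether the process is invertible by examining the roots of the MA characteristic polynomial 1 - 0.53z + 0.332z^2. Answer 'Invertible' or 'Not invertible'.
\text{Invertible}

The MA(q) characteristic polynomial is P(z) = 1 - 0.53z + 0.332z^2.
Invertibility requires all roots to lie outside the unit circle, i.e. |z| > 1 for every root.
Set 1 + (-0.53) z + (0.332) z^2 = 0, i.e. a z^2 + b z + c = 0 with a = 0.332, b = -0.53, c = 1.
Discriminant D = b^2 - 4ac = (-0.53)^2 - 4*(0.332)*1 = 0.2809 - (1.328) = -1.0471.
D < 0, so the roots are the complex-conjugate pair z = (-b +/- i sqrt(-D)) / (2a) = 0.7982 +/- 1.5411i.
For a conjugate pair |z|^2 = z * conj(z) = (product of roots) = c/a = 1/(0.332) = 3.012048, so |z| = sqrt(3.012048) = 1.7355 for both roots.
Moduli of all roots: 1.7355, 1.7355.
All moduli strictly greater than 1? Yes.
Verdict: Invertible.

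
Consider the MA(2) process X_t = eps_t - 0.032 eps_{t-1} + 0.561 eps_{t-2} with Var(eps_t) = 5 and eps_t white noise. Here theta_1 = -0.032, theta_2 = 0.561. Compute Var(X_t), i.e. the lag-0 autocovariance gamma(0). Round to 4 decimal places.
\gamma(0) = 6.5787

For an MA(q) process X_t = eps_t + sum_i theta_i eps_{t-i} with
Var(eps_t) = sigma^2, the variance is
  gamma(0) = sigma^2 * (1 + sum_i theta_i^2).
  sum_i theta_i^2 = (-0.032)^2 + (0.561)^2 = 0.001024 + 0.314721 = 0.315745.
  gamma(0) = 5 * (1 + 0.315745) = 5 * 1.315745 = 6.578725, which rounds to 6.5787.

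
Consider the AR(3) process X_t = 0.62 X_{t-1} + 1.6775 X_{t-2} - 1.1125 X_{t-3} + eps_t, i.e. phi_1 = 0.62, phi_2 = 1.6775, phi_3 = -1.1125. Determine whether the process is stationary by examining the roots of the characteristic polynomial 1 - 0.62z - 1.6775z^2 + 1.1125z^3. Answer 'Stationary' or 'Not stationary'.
\text{Not stationary}

The AR(p) characteristic polynomial is P(z) = 1 - 0.62z - 1.6775z^2 + 1.1125z^3.
Stationarity requires all roots to lie outside the unit circle, i.e. |z| > 1 for every root.
Degree 3: look for a simple real root z0 first, then factor out (1 - z/z0) and solve the remaining quadratic.
Testing z0 = 0.8: P(0.8) = 1 + (-0.62)(0.8) + (-1.6775)(0.8)^2 + (1.1125)(0.8)^3
  = 1 + (-0.496) + (-1.0736) + (0.5696) = 0.  So z_0 = 0.8 is a root, |z_0| = 0.8.
Divide out the factor (1 - 1.25 z) = (1 - z/z0) (since 1/z0 = 1.25):
  P(z) = (1 - 1.25 z)(1 + (0.63) z + (-0.89) z^2)
  [check: z-coef 0.63 - (1.25) = -0.62; z^2-coef -0.89 - (1.25)(0.63) = -1.6775; z^3-coef -(1.25)(-0.89) = 1.1125.]
Remaining roots from the quadratic factor 1 + (0.63) z + (-0.89) z^2:
  Set 1 + (0.63) z + (-0.89) z^2 = 0, i.e. a z^2 + b z + c = 0 with a = -0.89, b = 0.63, c = 1.
  Discriminant D = b^2 - 4ac = (0.63)^2 - 4*(-0.89)*1 = 0.3969 - (-3.56) = 3.9569.
  D >= 0, so the roots are real: z = (-b +/- sqrt(D)) / (2a) = (-0.63 +/- 1.989196) / (-1.78).
    z_1 = (-0.63 + 1.989196) / (-1.78) = -0.7636,   |z_1| = 0.7636.
    z_2 = (-0.63 - 1.989196) / (-1.78) = 1.4715,   |z_2| = 1.4715.
Moduli of all roots: 0.8000, 0.7636, 1.4715.
All moduli strictly greater than 1? No.
Verdict: Not stationary.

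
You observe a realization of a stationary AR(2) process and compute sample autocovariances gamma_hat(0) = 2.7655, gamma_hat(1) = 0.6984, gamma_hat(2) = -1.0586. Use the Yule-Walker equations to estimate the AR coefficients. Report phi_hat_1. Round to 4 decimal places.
\hat\phi_{1} = 0.3730

The Yule-Walker equations for an AR(p) process read, in matrix form,
  Gamma_p phi = r_p,   with   (Gamma_p)_{ij} = gamma(|i - j|),
                       (r_p)_i = gamma(i),   i,j = 1..p.
Substitute the sample gammas (Toeplitz matrix and right-hand side of size 2):
  Gamma_p = [[2.7655, 0.6984], [0.6984, 2.7655]]
  r_p     = [0.6984, -1.0586]
Written out:
  2.7655 phi_1 + 0.6984 phi_2 = 0.6984
  0.6984 phi_1 + 2.7655 phi_2 = -1.0586
Solve by Cramer's rule:
  det = gamma(0)^2 - gamma(1)^2 = (2.7655)^2 - (0.6984)^2 = 7.64799025 - 0.48776256 = 7.16022769
  phi_hat_1 = [gamma(1) gamma(0) - gamma(1) gamma(2)] / det = [(0.6984)(2.7655) - (0.6984)(-1.0586)] / 7.16022769 = 2.67075144 / 7.16022769 = 0.373
  phi_hat_2 = [gamma(0) gamma(2) - gamma(1)^2] / det = [(2.7655)(-1.0586) - (0.6984)^2] / 7.16022769 = -3.41532086 / 7.16022769 = -0.477
So phi_hat = [0.3730, -0.4770].
Therefore phi_hat_1 = 0.3730.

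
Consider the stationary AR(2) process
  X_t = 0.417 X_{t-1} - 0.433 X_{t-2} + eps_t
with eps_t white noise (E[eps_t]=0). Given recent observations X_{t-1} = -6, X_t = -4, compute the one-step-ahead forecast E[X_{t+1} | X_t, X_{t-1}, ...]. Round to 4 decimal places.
E[X_{t+1} \mid \mathcal F_t] = 0.9300

For an AR(p) model X_t = c + sum_i phi_i X_{t-i} + eps_t, the
one-step-ahead conditional mean is
  E[X_{t+1} | X_t, ...] = c + sum_i phi_i X_{t+1-i}.
Substitute known values:
  E[X_{t+1} | ...] = (0.417) * (-4) + (-0.433) * (-6)
                   = 0.9300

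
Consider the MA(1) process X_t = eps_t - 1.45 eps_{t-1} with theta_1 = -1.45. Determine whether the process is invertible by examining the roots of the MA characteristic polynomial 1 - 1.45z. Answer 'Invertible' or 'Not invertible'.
\text{Not invertible}

The MA(q) characteristic polynomial is P(z) = 1 - 1.45z.
Invertibility requires all roots to lie outside the unit circle, i.e. |z| > 1 for every root.
This is linear in z: 1 + (-1.45) z = 0  =>  z = -1/(-1.45) = 0.689655,  |z| = 0.689655.
Moduli of all roots: 0.6897.
All moduli strictly greater than 1? No.
Verdict: Not invertible.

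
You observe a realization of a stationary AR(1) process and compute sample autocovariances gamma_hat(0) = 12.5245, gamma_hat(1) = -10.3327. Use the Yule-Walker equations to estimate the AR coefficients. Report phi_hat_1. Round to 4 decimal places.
\hat\phi_{1} = -0.8250

The Yule-Walker equations for an AR(p) process read, in matrix form,
  Gamma_p phi = r_p,   with   (Gamma_p)_{ij} = gamma(|i - j|),
                       (r_p)_i = gamma(i),   i,j = 1..p.
Substitute the sample gammas (Toeplitz matrix and right-hand side of size 1):
  Gamma_p = [[12.5245]]
  r_p     = [-10.3327]
With p = 1 this is the single equation gamma(0) phi_1 = gamma(1):
  phi_hat_1 = gamma(1) / gamma(0) = -10.3327 / 12.5245 = -0.8250.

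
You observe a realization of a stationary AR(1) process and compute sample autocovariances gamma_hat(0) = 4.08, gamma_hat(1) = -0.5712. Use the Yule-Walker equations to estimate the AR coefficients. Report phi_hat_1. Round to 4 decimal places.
\hat\phi_{1} = -0.1400

The Yule-Walker equations for an AR(p) process read, in matrix form,
  Gamma_p phi = r_p,   with   (Gamma_p)_{ij} = gamma(|i - j|),
                       (r_p)_i = gamma(i),   i,j = 1..p.
Substitute the sample gammas (Toeplitz matrix and right-hand side of size 1):
  Gamma_p = [[4.08]]
  r_p     = [-0.5712]
With p = 1 this is the single equation gamma(0) phi_1 = gamma(1):
  phi_hat_1 = gamma(1) / gamma(0) = -0.5712 / 4.08 = -0.1400.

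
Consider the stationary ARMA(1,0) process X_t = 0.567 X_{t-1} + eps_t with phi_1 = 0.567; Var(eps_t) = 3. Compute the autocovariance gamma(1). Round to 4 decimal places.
\gamma(1) = 2.5070

Multiply the model equation by X_{t-k} and take expectations. With theta_0 = psi_0 = 1 and psi_j the MA(infinity) weights, this gives
  gamma(k) - sum_i phi_i gamma(k-i) = c_k,
  c_k = sigma^2 * sum_{j=k..q} theta_j psi_{j-k}   (c_k = 0 for k > q),
using gamma(-m) = gamma(m).
Pure AR (q = 0): c_0 = sigma^2 = 3, c_k = 0 for k >= 1.
Equations for k = 0 and k = 1 (AR order 1):
  gamma(0) = phi_1 gamma(1) + c_0
  gamma(1) = phi_1 gamma(0) + c_1
Substituting the second into the first: gamma(0) (1 - phi_1^2) = c_0 + phi_1 c_1, so
  gamma(0) = c_0 / (1 - phi_1^2) = 3 / (1 - (0.567)^2) = 3 / 0.678511 = 4.421446.
  gamma(1) = phi_1 gamma(0) = (0.567)(4.421446) = 2.50696.
Therefore gamma(1) = 2.5070 (to 4 decimal places).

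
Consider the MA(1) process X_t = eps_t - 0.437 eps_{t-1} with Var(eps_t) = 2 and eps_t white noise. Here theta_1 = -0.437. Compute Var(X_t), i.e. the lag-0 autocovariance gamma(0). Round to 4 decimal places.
\gamma(0) = 2.3819

For an MA(q) process X_t = eps_t + sum_i theta_i eps_{t-i} with
Var(eps_t) = sigma^2, the variance is
  gamma(0) = sigma^2 * (1 + sum_i theta_i^2).
  sum_i theta_i^2 = (-0.437)^2 = 0.190969.
  gamma(0) = 2 * (1 + 0.190969) = 2 * 1.190969 = 2.381938, which rounds to 2.3819.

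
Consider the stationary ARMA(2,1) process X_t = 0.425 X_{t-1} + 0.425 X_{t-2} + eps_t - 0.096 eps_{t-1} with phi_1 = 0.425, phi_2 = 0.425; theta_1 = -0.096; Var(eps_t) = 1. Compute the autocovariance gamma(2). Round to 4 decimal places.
\gamma(2) = 1.6535

Multiply the model equation by X_{t-k} and take expectations. With theta_0 = psi_0 = 1 and psi_j the MA(infinity) weights, this gives
  gamma(k) - sum_i phi_i gamma(k-i) = c_k,
  c_k = sigma^2 * sum_{j=k..q} theta_j psi_{j-k}   (c_k = 0 for k > q),
using gamma(-m) = gamma(m).
psi-weights needed (psi_j = theta_j + sum_i phi_i psi_{j-i}):
  psi_1 = theta_1 + phi_1 = -0.096 + (0.425) = 0.329
Right-hand sides:
  c_0 = sigma^2 (1 + theta_1 psi_1) = 1 * (1 + (-0.096)(0.329)) = 1 * 0.968416 = 0.968416
  c_1 = sigma^2 theta_1 = 1 * (-0.096) = -0.096
  c_2 = 0
Equations for k = 0, 1, 2 (AR order 2, c_2 = 0):
  (E0) gamma(0) = phi_1 gamma(1) + phi_2 gamma(2) + c_0
  (E1) gamma(1) = phi_1 gamma(0) + phi_2 gamma(1) + c_1
  (E2) gamma(2) = phi_1 gamma(1) + phi_2 gamma(0)
From (E1): gamma(1) = A gamma(0) + B with
  A = phi_1 / (1 - phi_2) = 0.425 / 0.575 = 0.73913,   B = c_1 / (1 - phi_2) = -0.096 / 0.575 = -0.166957.
Insert (E2) into (E0): gamma(0) (1 - phi_2^2) = phi_1 (1 + phi_2) gamma(1) + c_0.
  phi_1 (1 + phi_2) = (0.425)(1.425) = 0.605625,   1 - phi_2^2 = 0.819375.
Replace gamma(1) by A gamma(0) + B and collect gamma(0):
  gamma(0) [0.819375 - (0.605625)(0.73913)] = (0.605625)(-0.166957) + 0.968416
  gamma(0) * 0.371739 = 0.867303
  gamma(0) = 0.867303 / 0.371739 = 2.333096.
  gamma(1) = A gamma(0) + B = (0.73913)(2.333096) + (-0.166957) = 1.557505.
  gamma(2) = phi_1 gamma(1) + phi_2 gamma(0) = (0.425)(1.557505) + (0.425)(2.333096) = 1.653505.
Therefore gamma(2) = 1.6535 (to 4 decimal places).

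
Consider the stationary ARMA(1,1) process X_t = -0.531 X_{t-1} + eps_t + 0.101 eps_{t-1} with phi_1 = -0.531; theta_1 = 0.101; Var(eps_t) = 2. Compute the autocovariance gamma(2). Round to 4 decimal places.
\gamma(2) = 0.6019

Multiply the model equation by X_{t-k} and take expectations. With theta_0 = psi_0 = 1 and psi_j the MA(infinity) weights, this gives
  gamma(k) - sum_i phi_i gamma(k-i) = c_k,
  c_k = sigma^2 * sum_{j=k..q} theta_j psi_{j-k}   (c_k = 0 for k > q),
using gamma(-m) = gamma(m).
psi-weights needed (psi_j = theta_j + sum_i phi_i psi_{j-i}):
  psi_1 = theta_1 + phi_1 = 0.101 + (-0.531) = -0.43
Right-hand sides:
  c_0 = sigma^2 (1 + theta_1 psi_1) = 2 * (1 + (0.101)(-0.43)) = 2 * 0.95657 = 1.91314
  c_1 = sigma^2 theta_1 = 2 * (0.101) = 0.202
  c_2 = 0
Equations for k = 0 and k = 1 (AR order 1):
  gamma(0) = phi_1 gamma(1) + c_0
  gamma(1) = phi_1 gamma(0) + c_1
Substituting the second into the first: gamma(0) (1 - phi_1^2) = c_0 + phi_1 c_1, so
  gamma(0) = (c_0 + phi_1 c_1) / (1 - phi_1^2) = (1.91314 + (-0.531)(0.202)) / (1 - (-0.531)^2) = 1.805878 / 0.718039 = 2.515014.
  gamma(1) = phi_1 gamma(0) + c_1 = (-0.531)(2.515014) + (0.202) = -1.133472.
For k = 2 (> q): gamma(2) = phi_1 gamma(1) = (-0.531)(-1.133472) = 0.601874.
Therefore gamma(2) = 0.6019 (to 4 decimal places).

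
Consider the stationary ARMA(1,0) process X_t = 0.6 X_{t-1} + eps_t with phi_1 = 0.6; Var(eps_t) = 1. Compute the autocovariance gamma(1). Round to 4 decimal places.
\gamma(1) = 0.9375

Multiply the model equation by X_{t-k} and take expectations. With theta_0 = psi_0 = 1 and psi_j the MA(infinity) weights, this gives
  gamma(k) - sum_i phi_i gamma(k-i) = c_k,
  c_k = sigma^2 * sum_{j=k..q} theta_j psi_{j-k}   (c_k = 0 for k > q),
using gamma(-m) = gamma(m).
Pure AR (q = 0): c_0 = sigma^2 = 1, c_k = 0 for k >= 1.
Equations for k = 0 and k = 1 (AR order 1):
  gamma(0) = phi_1 gamma(1) + c_0
  gamma(1) = phi_1 gamma(0) + c_1
Substituting the second into the first: gamma(0) (1 - phi_1^2) = c_0 + phi_1 c_1, so
  gamma(0) = c_0 / (1 - phi_1^2) = 1 / (1 - (0.6)^2) = 1 / 0.64 = 1.5625.
  gamma(1) = phi_1 gamma(0) = (0.6)(1.5625) = 0.9375.
Therefore gamma(1) = 0.9375 (to 4 decimal places).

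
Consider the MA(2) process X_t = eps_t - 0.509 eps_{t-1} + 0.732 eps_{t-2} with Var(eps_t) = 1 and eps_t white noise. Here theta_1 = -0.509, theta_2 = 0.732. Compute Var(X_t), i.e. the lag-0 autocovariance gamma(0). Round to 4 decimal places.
\gamma(0) = 1.7949

For an MA(q) process X_t = eps_t + sum_i theta_i eps_{t-i} with
Var(eps_t) = sigma^2, the variance is
  gamma(0) = sigma^2 * (1 + sum_i theta_i^2).
  sum_i theta_i^2 = (-0.509)^2 + (0.732)^2 = 0.259081 + 0.535824 = 0.794905.
  gamma(0) = 1 * (1 + 0.794905) = 1 * 1.794905 = 1.794905, which rounds to 1.7949.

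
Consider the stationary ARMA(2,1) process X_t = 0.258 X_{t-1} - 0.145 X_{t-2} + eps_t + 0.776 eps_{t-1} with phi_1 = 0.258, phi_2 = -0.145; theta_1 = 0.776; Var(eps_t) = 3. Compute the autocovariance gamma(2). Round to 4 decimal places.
\gamma(2) = -0.0228

Multiply the model equation by X_{t-k} and take expectations. With theta_0 = psi_0 = 1 and psi_j the MA(infinity) weights, this gives
  gamma(k) - sum_i phi_i gamma(k-i) = c_k,
  c_k = sigma^2 * sum_{j=k..q} theta_j psi_{j-k}   (c_k = 0 for k > q),
using gamma(-m) = gamma(m).
psi-weights needed (psi_j = theta_j + sum_i phi_i psi_{j-i}):
  psi_1 = theta_1 + phi_1 = 0.776 + (0.258) = 1.034
Right-hand sides:
  c_0 = sigma^2 (1 + theta_1 psi_1) = 3 * (1 + (0.776)(1.034)) = 3 * 1.802384 = 5.407152
  c_1 = sigma^2 theta_1 = 3 * (0.776) = 2.328
  c_2 = 0
Equations for k = 0, 1, 2 (AR order 2, c_2 = 0):
  (E0) gamma(0) = phi_1 gamma(1) + phi_2 gamma(2) + c_0
  (E1) gamma(1) = phi_1 gamma(0) + phi_2 gamma(1) + c_1
  (E2) gamma(2) = phi_1 gamma(1) + phi_2 gamma(0)
From (E1): gamma(1) = A gamma(0) + B with
  A = phi_1 / (1 - phi_2) = 0.258 / 1.145 = 0.225328,   B = c_1 / (1 - phi_2) = 2.328 / 1.145 = 2.033188.
Insert (E2) into (E0): gamma(0) (1 - phi_2^2) = phi_1 (1 + phi_2) gamma(1) + c_0.
  phi_1 (1 + phi_2) = (0.258)(0.855) = 0.22059,   1 - phi_2^2 = 0.978975.
Replace gamma(1) by A gamma(0) + B and collect gamma(0):
  gamma(0) [0.978975 - (0.22059)(0.225328)] = (0.22059)(2.033188) + 5.407152
  gamma(0) * 0.92927 = 5.855653
  gamma(0) = 5.855653 / 0.92927 = 6.301347.
  gamma(1) = A gamma(0) + B = (0.225328)(6.301347) + (2.033188) = 3.453055.
  gamma(2) = phi_1 gamma(1) + phi_2 gamma(0) = (0.258)(3.453055) + (-0.145)(6.301347) = -0.022807.
Therefore gamma(2) = -0.0228 (to 4 decimal places).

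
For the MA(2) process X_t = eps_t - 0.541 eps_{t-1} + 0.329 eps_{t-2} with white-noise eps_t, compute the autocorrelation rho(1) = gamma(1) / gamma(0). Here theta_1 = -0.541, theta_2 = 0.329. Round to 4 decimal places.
\rho(1) = -0.5132

For an MA(q) process with theta_0 = 1, the autocovariance is
  gamma(k) = sigma^2 * sum_{i=0..q-k} theta_i * theta_{i+k},
and rho(k) = gamma(k) / gamma(0). Sigma^2 cancels.
  numerator   = (1)*(-0.541) + (-0.541)*(0.329) = -0.718989.
  denominator = (1)^2 + (-0.541)^2 + (0.329)^2 = 1.400922.
  rho(1) = -0.718989 / 1.400922 = -0.5132.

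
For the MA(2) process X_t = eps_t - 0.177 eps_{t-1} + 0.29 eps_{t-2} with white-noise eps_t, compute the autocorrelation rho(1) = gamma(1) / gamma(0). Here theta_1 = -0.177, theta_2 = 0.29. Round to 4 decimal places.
\rho(1) = -0.2047

For an MA(q) process with theta_0 = 1, the autocovariance is
  gamma(k) = sigma^2 * sum_{i=0..q-k} theta_i * theta_{i+k},
and rho(k) = gamma(k) / gamma(0). Sigma^2 cancels.
  numerator   = (1)*(-0.177) + (-0.177)*(0.29) = -0.22833.
  denominator = (1)^2 + (-0.177)^2 + (0.29)^2 = 1.115429.
  rho(1) = -0.22833 / 1.115429 = -0.2047.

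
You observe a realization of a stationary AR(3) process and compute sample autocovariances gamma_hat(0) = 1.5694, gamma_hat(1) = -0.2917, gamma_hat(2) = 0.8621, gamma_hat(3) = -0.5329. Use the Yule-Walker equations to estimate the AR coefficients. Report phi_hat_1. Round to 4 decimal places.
\hat\phi_{1} = 0.0620

The Yule-Walker equations for an AR(p) process read, in matrix form,
  Gamma_p phi = r_p,   with   (Gamma_p)_{ij} = gamma(|i - j|),
                       (r_p)_i = gamma(i),   i,j = 1..p.
Substitute the sample gammas (Toeplitz matrix and right-hand side of size 3):
  Gamma_p = [[1.5694, -0.2917, 0.8621], [-0.2917, 1.5694, -0.2917], [0.8621, -0.2917, 1.5694]]
  r_p     = [-0.2917, 0.8621, -0.5329]
Written out (R1..R3):
  (R1) 1.5694 phi_1 - 0.2917 phi_2 + 0.8621 phi_3 = -0.2917
  (R2) -0.2917 phi_1 + 1.5694 phi_2 - 0.2917 phi_3 = 0.8621
  (R3) 0.8621 phi_1 - 0.2917 phi_2 + 1.5694 phi_3 = -0.5329
Gaussian elimination:
  R2 <- R2 - (-0.2917/1.5694) R1 = R2 - (-0.185867) R1:  1.515183 phi_2 - 0.131464 phi_3 = 0.807883
  R3 <- R3 - (0.8621/1.5694) R1 = R3 - (0.549318) R1:  -0.131464 phi_2 + 1.095833 phi_3 = -0.372664
  R3 <- R3 - (-0.131464/1.515183) R2 = R3 - (-0.086764) R2:  1.084426 phi_3 = -0.302568
Back-substitution:
  phi_hat_3 = -0.302568 / 1.084426 = -0.279012
  phi_hat_2 = (0.807883 - (-0.131464)(-0.279012)) / 1.515183 = 0.508983
  phi_hat_1 = (-0.2917 - (-0.2917)(0.508983) - (0.8621)(-0.279012)) / 1.5694 = 0.062003
So phi_hat = [0.0620, 0.5090, -0.2790].
Therefore phi_hat_1 = 0.0620.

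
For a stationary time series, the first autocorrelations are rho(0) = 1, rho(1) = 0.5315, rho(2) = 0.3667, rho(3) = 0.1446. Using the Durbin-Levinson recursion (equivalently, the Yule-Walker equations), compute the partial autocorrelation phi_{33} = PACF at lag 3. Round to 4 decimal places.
\phi_{33} = -0.1269

The PACF at lag k is phi_{kk}, the last component of the solution
to the Yule-Walker system G_k phi = r_k where
  (G_k)_{ij} = rho(|i - j|), (r_k)_i = rho(i), i,j = 1..k.
Equivalently, Durbin-Levinson gives phi_{kk} iteratively:
  phi_{11} = rho(1)
  phi_{kk} = [rho(k) - sum_{j=1..k-1} phi_{k-1,j} rho(k-j)]
            / [1 - sum_{j=1..k-1} phi_{k-1,j} rho(j)],
  phi_{k,j} = phi_{k-1,j} - phi_{kk} phi_{k-1,k-j},  j = 1..k-1.
Step k = 1:
  phi_11 = rho(1) = 0.5315.
Step k = 2:
  phi_22 = [rho(2) - phi_11 rho(1)] / [1 - phi_11 rho(1)] = [0.3667 - (0.5315)(0.5315)] / [1 - (0.5315)(0.5315)]
         = 0.08420775 / 0.71750775 = 0.117361.
  Update: phi_21 = phi_11 - phi_22 phi_11 = 0.5315 - (0.117361)(0.5315) = 0.469122.
Step k = 3:
  phi_33 = [rho(3) - phi_21 rho(2) - phi_22 rho(1)] / [1 - phi_21 rho(1) - phi_22 rho(2)]
    numerator   = 0.1446 - (0.469122)(0.3667) - (0.117361)(0.5315) = -0.08980479
    denominator = 1 - (0.469122)(0.5315) - (0.117361)(0.3667) = 0.70762501
  phi_33 = -0.08980479 / 0.70762501 = -0.1269.
Therefore phi_{33} = -0.1269.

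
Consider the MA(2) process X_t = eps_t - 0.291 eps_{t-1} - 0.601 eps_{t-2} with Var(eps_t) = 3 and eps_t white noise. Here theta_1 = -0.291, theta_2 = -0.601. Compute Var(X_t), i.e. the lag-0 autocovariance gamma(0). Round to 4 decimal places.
\gamma(0) = 4.3376

For an MA(q) process X_t = eps_t + sum_i theta_i eps_{t-i} with
Var(eps_t) = sigma^2, the variance is
  gamma(0) = sigma^2 * (1 + sum_i theta_i^2).
  sum_i theta_i^2 = (-0.291)^2 + (-0.601)^2 = 0.084681 + 0.361201 = 0.445882.
  gamma(0) = 3 * (1 + 0.445882) = 3 * 1.445882 = 4.337646, which rounds to 4.3376.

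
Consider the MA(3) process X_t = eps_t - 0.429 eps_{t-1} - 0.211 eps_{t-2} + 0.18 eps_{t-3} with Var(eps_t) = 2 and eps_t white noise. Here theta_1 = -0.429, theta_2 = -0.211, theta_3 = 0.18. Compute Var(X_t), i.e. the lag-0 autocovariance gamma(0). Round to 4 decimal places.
\gamma(0) = 2.5219

For an MA(q) process X_t = eps_t + sum_i theta_i eps_{t-i} with
Var(eps_t) = sigma^2, the variance is
  gamma(0) = sigma^2 * (1 + sum_i theta_i^2).
  sum_i theta_i^2 = (-0.429)^2 + (-0.211)^2 + (0.18)^2 = 0.184041 + 0.044521 + 0.0324 = 0.260962.
  gamma(0) = 2 * (1 + 0.260962) = 2 * 1.260962 = 2.521924, which rounds to 2.5219.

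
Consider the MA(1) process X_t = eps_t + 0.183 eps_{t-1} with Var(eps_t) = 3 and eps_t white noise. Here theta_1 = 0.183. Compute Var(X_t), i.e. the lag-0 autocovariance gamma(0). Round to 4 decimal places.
\gamma(0) = 3.1005

For an MA(q) process X_t = eps_t + sum_i theta_i eps_{t-i} with
Var(eps_t) = sigma^2, the variance is
  gamma(0) = sigma^2 * (1 + sum_i theta_i^2).
  sum_i theta_i^2 = (0.183)^2 = 0.033489.
  gamma(0) = 3 * (1 + 0.033489) = 3 * 1.033489 = 3.100467, which rounds to 3.1005.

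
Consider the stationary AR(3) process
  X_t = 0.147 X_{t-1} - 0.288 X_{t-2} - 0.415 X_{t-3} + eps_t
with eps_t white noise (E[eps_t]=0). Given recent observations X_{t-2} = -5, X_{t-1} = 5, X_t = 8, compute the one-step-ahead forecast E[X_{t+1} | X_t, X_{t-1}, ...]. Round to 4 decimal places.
E[X_{t+1} \mid \mathcal F_t] = 1.8110

For an AR(p) model X_t = c + sum_i phi_i X_{t-i} + eps_t, the
one-step-ahead conditional mean is
  E[X_{t+1} | X_t, ...] = c + sum_i phi_i X_{t+1-i}.
Substitute known values:
  E[X_{t+1} | ...] = (0.147) * (8) + (-0.288) * (5) + (-0.415) * (-5)
                   = 1.8110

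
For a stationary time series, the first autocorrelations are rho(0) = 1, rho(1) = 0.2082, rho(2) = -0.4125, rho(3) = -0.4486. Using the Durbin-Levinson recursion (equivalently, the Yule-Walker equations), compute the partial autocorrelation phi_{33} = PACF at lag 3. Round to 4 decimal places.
\phi_{33} = -0.3010

The PACF at lag k is phi_{kk}, the last component of the solution
to the Yule-Walker system G_k phi = r_k where
  (G_k)_{ij} = rho(|i - j|), (r_k)_i = rho(i), i,j = 1..k.
Equivalently, Durbin-Levinson gives phi_{kk} iteratively:
  phi_{11} = rho(1)
  phi_{kk} = [rho(k) - sum_{j=1..k-1} phi_{k-1,j} rho(k-j)]
            / [1 - sum_{j=1..k-1} phi_{k-1,j} rho(j)],
  phi_{k,j} = phi_{k-1,j} - phi_{kk} phi_{k-1,k-j},  j = 1..k-1.
Step k = 1:
  phi_11 = rho(1) = 0.2082.
Step k = 2:
  phi_22 = [rho(2) - phi_11 rho(1)] / [1 - phi_11 rho(1)] = [-0.4125 - (0.2082)(0.2082)] / [1 - (0.2082)(0.2082)]
         = -0.45584724 / 0.95665276 = -0.476502.
  Update: phi_21 = phi_11 - phi_22 phi_11 = 0.2082 - (-0.476502)(0.2082) = 0.307408.
Step k = 3:
  phi_33 = [rho(3) - phi_21 rho(2) - phi_22 rho(1)] / [1 - phi_21 rho(1) - phi_22 rho(2)]
    numerator   = -0.4486 - (0.307408)(-0.4125) - (-0.476502)(0.2082) = -0.22258651
    denominator = 1 - (0.307408)(0.2082) - (-0.476502)(-0.4125) = 0.7394405
  phi_33 = -0.22258651 / 0.7394405 = -0.301.
Therefore phi_{33} = -0.3010.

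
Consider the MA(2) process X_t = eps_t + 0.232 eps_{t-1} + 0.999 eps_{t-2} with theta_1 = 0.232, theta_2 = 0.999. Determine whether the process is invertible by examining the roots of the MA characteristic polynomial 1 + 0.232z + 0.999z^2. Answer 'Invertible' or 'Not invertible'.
\text{Invertible}

The MA(q) characteristic polynomial is P(z) = 1 + 0.232z + 0.999z^2.
Invertibility requires all roots to lie outside the unit circle, i.e. |z| > 1 for every root.
Set 1 + (0.232) z + (0.999) z^2 = 0, i.e. a z^2 + b z + c = 0 with a = 0.999, b = 0.232, c = 1.
Discriminant D = b^2 - 4ac = (0.232)^2 - 4*(0.999)*1 = 0.053824 - (3.996) = -3.942176.
D < 0, so the roots are the complex-conjugate pair z = (-b +/- i sqrt(-D)) / (2a) = -0.1161 +/- 0.9937i.
For a conjugate pair |z|^2 = z * conj(z) = (product of roots) = c/a = 1/(0.999) = 1.001001, so |z| = sqrt(1.001001) = 1.0005 for both roots.
Moduli of all roots: 1.0005, 1.0005.
All moduli strictly greater than 1? Yes.
Verdict: Invertible.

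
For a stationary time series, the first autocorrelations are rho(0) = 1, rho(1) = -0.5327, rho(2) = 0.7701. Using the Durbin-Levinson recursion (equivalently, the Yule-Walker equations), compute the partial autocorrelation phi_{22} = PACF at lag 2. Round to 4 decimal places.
\phi_{22} = 0.6790

The PACF at lag k is phi_{kk}, the last component of the solution
to the Yule-Walker system G_k phi = r_k where
  (G_k)_{ij} = rho(|i - j|), (r_k)_i = rho(i), i,j = 1..k.
Equivalently, Durbin-Levinson gives phi_{kk} iteratively:
  phi_{11} = rho(1)
  phi_{kk} = [rho(k) - sum_{j=1..k-1} phi_{k-1,j} rho(k-j)]
            / [1 - sum_{j=1..k-1} phi_{k-1,j} rho(j)],
  phi_{k,j} = phi_{k-1,j} - phi_{kk} phi_{k-1,k-j},  j = 1..k-1.
Step k = 1:
  phi_11 = rho(1) = -0.5327.
Step k = 2:
  phi_22 = [rho(2) - phi_11 rho(1)] / [1 - phi_11 rho(1)] = [0.7701 - (-0.5327)(-0.5327)] / [1 - (-0.5327)(-0.5327)]
         = 0.48633071 / 0.71623071 = 0.679.
Therefore phi_{22} = 0.6790.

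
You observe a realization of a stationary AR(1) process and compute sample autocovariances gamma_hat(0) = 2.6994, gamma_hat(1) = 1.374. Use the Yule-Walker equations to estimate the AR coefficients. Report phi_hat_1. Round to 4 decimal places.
\hat\phi_{1} = 0.5090

The Yule-Walker equations for an AR(p) process read, in matrix form,
  Gamma_p phi = r_p,   with   (Gamma_p)_{ij} = gamma(|i - j|),
                       (r_p)_i = gamma(i),   i,j = 1..p.
Substitute the sample gammas (Toeplitz matrix and right-hand side of size 1):
  Gamma_p = [[2.6994]]
  r_p     = [1.374]
With p = 1 this is the single equation gamma(0) phi_1 = gamma(1):
  phi_hat_1 = gamma(1) / gamma(0) = 1.374 / 2.6994 = 0.5090.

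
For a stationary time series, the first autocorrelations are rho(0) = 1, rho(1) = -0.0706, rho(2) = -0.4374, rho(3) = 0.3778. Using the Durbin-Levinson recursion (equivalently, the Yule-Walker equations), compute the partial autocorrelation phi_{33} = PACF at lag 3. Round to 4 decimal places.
\phi_{33} = 0.3780

The PACF at lag k is phi_{kk}, the last component of the solution
to the Yule-Walker system G_k phi = r_k where
  (G_k)_{ij} = rho(|i - j|), (r_k)_i = rho(i), i,j = 1..k.
Equivalently, Durbin-Levinson gives phi_{kk} iteratively:
  phi_{11} = rho(1)
  phi_{kk} = [rho(k) - sum_{j=1..k-1} phi_{k-1,j} rho(k-j)]
            / [1 - sum_{j=1..k-1} phi_{k-1,j} rho(j)],
  phi_{k,j} = phi_{k-1,j} - phi_{kk} phi_{k-1,k-j},  j = 1..k-1.
Step k = 1:
  phi_11 = rho(1) = -0.0706.
Step k = 2:
  phi_22 = [rho(2) - phi_11 rho(1)] / [1 - phi_11 rho(1)] = [-0.4374 - (-0.0706)(-0.0706)] / [1 - (-0.0706)(-0.0706)]
         = -0.44238436 / 0.99501564 = -0.4446.
  Update: phi_21 = phi_11 - phi_22 phi_11 = -0.0706 - (-0.4446)(-0.0706) = -0.101989.
Step k = 3:
  phi_33 = [rho(3) - phi_21 rho(2) - phi_22 rho(1)] / [1 - phi_21 rho(1) - phi_22 rho(2)]
    numerator   = 0.3778 - (-0.101989)(-0.4374) - (-0.4446)(-0.0706) = 0.30180131
    denominator = 1 - (-0.101989)(-0.0706) - (-0.4446)(-0.4374) = 0.79833137
  phi_33 = 0.30180131 / 0.79833137 = 0.378.
Therefore phi_{33} = 0.3780.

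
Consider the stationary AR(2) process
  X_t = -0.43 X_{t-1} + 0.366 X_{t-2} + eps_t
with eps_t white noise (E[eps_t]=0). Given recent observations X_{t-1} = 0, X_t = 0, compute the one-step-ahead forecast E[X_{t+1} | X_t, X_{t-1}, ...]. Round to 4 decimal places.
E[X_{t+1} \mid \mathcal F_t] = 0.0000

For an AR(p) model X_t = c + sum_i phi_i X_{t-i} + eps_t, the
one-step-ahead conditional mean is
  E[X_{t+1} | X_t, ...] = c + sum_i phi_i X_{t+1-i}.
Substitute known values:
  E[X_{t+1} | ...] = (-0.43) * (0) + (0.366) * (0)
                   = 0.0000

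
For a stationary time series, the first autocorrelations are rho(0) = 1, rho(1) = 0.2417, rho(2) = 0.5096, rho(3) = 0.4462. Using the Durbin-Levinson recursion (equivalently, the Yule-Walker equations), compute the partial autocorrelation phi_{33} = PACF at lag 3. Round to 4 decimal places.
\phi_{33} = 0.3670

The PACF at lag k is phi_{kk}, the last component of the solution
to the Yule-Walker system G_k phi = r_k where
  (G_k)_{ij} = rho(|i - j|), (r_k)_i = rho(i), i,j = 1..k.
Equivalently, Durbin-Levinson gives phi_{kk} iteratively:
  phi_{11} = rho(1)
  phi_{kk} = [rho(k) - sum_{j=1..k-1} phi_{k-1,j} rho(k-j)]
            / [1 - sum_{j=1..k-1} phi_{k-1,j} rho(j)],
  phi_{k,j} = phi_{k-1,j} - phi_{kk} phi_{k-1,k-j},  j = 1..k-1.
Step k = 1:
  phi_11 = rho(1) = 0.2417.
Step k = 2:
  phi_22 = [rho(2) - phi_11 rho(1)] / [1 - phi_11 rho(1)] = [0.5096 - (0.2417)(0.2417)] / [1 - (0.2417)(0.2417)]
         = 0.45118111 / 0.94158111 = 0.479174.
  Update: phi_21 = phi_11 - phi_22 phi_11 = 0.2417 - (0.479174)(0.2417) = 0.125884.
Step k = 3:
  phi_33 = [rho(3) - phi_21 rho(2) - phi_22 rho(1)] / [1 - phi_21 rho(1) - phi_22 rho(2)]
    numerator   = 0.4462 - (0.125884)(0.5096) - (0.479174)(0.2417) = 0.26623335
    denominator = 1 - (0.125884)(0.2417) - (0.479174)(0.5096) = 0.72538689
  phi_33 = 0.26623335 / 0.72538689 = 0.367.
Therefore phi_{33} = 0.3670.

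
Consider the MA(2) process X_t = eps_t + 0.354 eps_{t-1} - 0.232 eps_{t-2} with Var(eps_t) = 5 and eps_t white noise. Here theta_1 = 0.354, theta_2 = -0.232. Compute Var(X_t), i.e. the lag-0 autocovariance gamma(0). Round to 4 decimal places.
\gamma(0) = 5.8957

For an MA(q) process X_t = eps_t + sum_i theta_i eps_{t-i} with
Var(eps_t) = sigma^2, the variance is
  gamma(0) = sigma^2 * (1 + sum_i theta_i^2).
  sum_i theta_i^2 = (0.354)^2 + (-0.232)^2 = 0.125316 + 0.053824 = 0.17914.
  gamma(0) = 5 * (1 + 0.17914) = 5 * 1.17914 = 5.8957.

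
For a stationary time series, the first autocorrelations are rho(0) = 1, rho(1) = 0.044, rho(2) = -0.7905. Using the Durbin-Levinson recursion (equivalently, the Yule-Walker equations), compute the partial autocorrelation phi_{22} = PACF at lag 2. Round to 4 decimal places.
\phi_{22} = -0.7940

The PACF at lag k is phi_{kk}, the last component of the solution
to the Yule-Walker system G_k phi = r_k where
  (G_k)_{ij} = rho(|i - j|), (r_k)_i = rho(i), i,j = 1..k.
Equivalently, Durbin-Levinson gives phi_{kk} iteratively:
  phi_{11} = rho(1)
  phi_{kk} = [rho(k) - sum_{j=1..k-1} phi_{k-1,j} rho(k-j)]
            / [1 - sum_{j=1..k-1} phi_{k-1,j} rho(j)],
  phi_{k,j} = phi_{k-1,j} - phi_{kk} phi_{k-1,k-j},  j = 1..k-1.
Step k = 1:
  phi_11 = rho(1) = 0.044.
Step k = 2:
  phi_22 = [rho(2) - phi_11 rho(1)] / [1 - phi_11 rho(1)] = [-0.7905 - (0.044)(0.044)] / [1 - (0.044)(0.044)]
         = -0.792436 / 0.998064 = -0.794.
Therefore phi_{22} = -0.7940.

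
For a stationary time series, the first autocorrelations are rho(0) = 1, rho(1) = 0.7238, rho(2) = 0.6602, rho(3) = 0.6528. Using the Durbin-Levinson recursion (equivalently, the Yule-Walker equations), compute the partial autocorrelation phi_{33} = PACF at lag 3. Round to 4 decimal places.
\phi_{33} = 0.2392

The PACF at lag k is phi_{kk}, the last component of the solution
to the Yule-Walker system G_k phi = r_k where
  (G_k)_{ij} = rho(|i - j|), (r_k)_i = rho(i), i,j = 1..k.
Equivalently, Durbin-Levinson gives phi_{kk} iteratively:
  phi_{11} = rho(1)
  phi_{kk} = [rho(k) - sum_{j=1..k-1} phi_{k-1,j} rho(k-j)]
            / [1 - sum_{j=1..k-1} phi_{k-1,j} rho(j)],
  phi_{k,j} = phi_{k-1,j} - phi_{kk} phi_{k-1,k-j},  j = 1..k-1.
Step k = 1:
  phi_11 = rho(1) = 0.7238.
Step k = 2:
  phi_22 = [rho(2) - phi_11 rho(1)] / [1 - phi_11 rho(1)] = [0.6602 - (0.7238)(0.7238)] / [1 - (0.7238)(0.7238)]
         = 0.13631356 / 0.47611356 = 0.286305.
  Update: phi_21 = phi_11 - phi_22 phi_11 = 0.7238 - (0.286305)(0.7238) = 0.516573.
Step k = 3:
  phi_33 = [rho(3) - phi_21 rho(2) - phi_22 rho(1)] / [1 - phi_21 rho(1) - phi_22 rho(2)]
    numerator   = 0.6528 - (0.516573)(0.6602) - (0.286305)(0.7238) = 0.10453138
    denominator = 1 - (0.516573)(0.7238) - (0.286305)(0.6602) = 0.43708634
  phi_33 = 0.10453138 / 0.43708634 = 0.2392.
Therefore phi_{33} = 0.2392.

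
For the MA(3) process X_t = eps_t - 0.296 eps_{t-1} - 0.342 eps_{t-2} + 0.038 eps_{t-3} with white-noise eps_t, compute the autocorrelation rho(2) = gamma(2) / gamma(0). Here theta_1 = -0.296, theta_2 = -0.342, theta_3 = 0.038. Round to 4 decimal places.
\rho(2) = -0.2929

For an MA(q) process with theta_0 = 1, the autocovariance is
  gamma(k) = sigma^2 * sum_{i=0..q-k} theta_i * theta_{i+k},
and rho(k) = gamma(k) / gamma(0). Sigma^2 cancels.
  numerator   = (1)*(-0.342) + (-0.296)*(0.038) = -0.353248.
  denominator = (1)^2 + (-0.296)^2 + (-0.342)^2 + (0.038)^2 = 1.206024.
  rho(2) = -0.353248 / 1.206024 = -0.2929.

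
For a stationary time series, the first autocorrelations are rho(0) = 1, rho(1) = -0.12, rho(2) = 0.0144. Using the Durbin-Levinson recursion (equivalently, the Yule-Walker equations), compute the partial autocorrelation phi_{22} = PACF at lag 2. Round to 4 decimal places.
\phi_{22} = 0.0000

The PACF at lag k is phi_{kk}, the last component of the solution
to the Yule-Walker system G_k phi = r_k where
  (G_k)_{ij} = rho(|i - j|), (r_k)_i = rho(i), i,j = 1..k.
Equivalently, Durbin-Levinson gives phi_{kk} iteratively:
  phi_{11} = rho(1)
  phi_{kk} = [rho(k) - sum_{j=1..k-1} phi_{k-1,j} rho(k-j)]
            / [1 - sum_{j=1..k-1} phi_{k-1,j} rho(j)],
  phi_{k,j} = phi_{k-1,j} - phi_{kk} phi_{k-1,k-j},  j = 1..k-1.
Step k = 1:
  phi_11 = rho(1) = -0.12.
Step k = 2:
  phi_22 = [rho(2) - phi_11 rho(1)] / [1 - phi_11 rho(1)] = [0.0144 - (-0.12)(-0.12)] / [1 - (-0.12)(-0.12)]
         = 0 / 0.9856 = 0.
Therefore phi_{22} = 0.0000.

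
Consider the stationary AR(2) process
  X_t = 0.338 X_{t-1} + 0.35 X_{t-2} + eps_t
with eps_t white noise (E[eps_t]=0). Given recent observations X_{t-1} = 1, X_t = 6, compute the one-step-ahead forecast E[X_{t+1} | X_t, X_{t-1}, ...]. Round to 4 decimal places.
E[X_{t+1} \mid \mathcal F_t] = 2.3780

For an AR(p) model X_t = c + sum_i phi_i X_{t-i} + eps_t, the
one-step-ahead conditional mean is
  E[X_{t+1} | X_t, ...] = c + sum_i phi_i X_{t+1-i}.
Substitute known values:
  E[X_{t+1} | ...] = (0.338) * (6) + (0.35) * (1)
                   = 2.3780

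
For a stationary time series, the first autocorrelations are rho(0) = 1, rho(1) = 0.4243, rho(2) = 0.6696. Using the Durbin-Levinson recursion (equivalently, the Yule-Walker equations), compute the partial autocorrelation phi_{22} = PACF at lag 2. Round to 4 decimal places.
\phi_{22} = 0.5971

The PACF at lag k is phi_{kk}, the last component of the solution
to the Yule-Walker system G_k phi = r_k where
  (G_k)_{ij} = rho(|i - j|), (r_k)_i = rho(i), i,j = 1..k.
Equivalently, Durbin-Levinson gives phi_{kk} iteratively:
  phi_{11} = rho(1)
  phi_{kk} = [rho(k) - sum_{j=1..k-1} phi_{k-1,j} rho(k-j)]
            / [1 - sum_{j=1..k-1} phi_{k-1,j} rho(j)],
  phi_{k,j} = phi_{k-1,j} - phi_{kk} phi_{k-1,k-j},  j = 1..k-1.
Step k = 1:
  phi_11 = rho(1) = 0.4243.
Step k = 2:
  phi_22 = [rho(2) - phi_11 rho(1)] / [1 - phi_11 rho(1)] = [0.6696 - (0.4243)(0.4243)] / [1 - (0.4243)(0.4243)]
         = 0.48956951 / 0.81996951 = 0.5971.
Therefore phi_{22} = 0.5971.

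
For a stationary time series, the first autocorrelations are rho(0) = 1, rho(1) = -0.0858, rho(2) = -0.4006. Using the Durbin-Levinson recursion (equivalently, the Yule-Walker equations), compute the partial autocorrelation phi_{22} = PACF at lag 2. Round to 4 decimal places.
\phi_{22} = -0.4110

The PACF at lag k is phi_{kk}, the last component of the solution
to the Yule-Walker system G_k phi = r_k where
  (G_k)_{ij} = rho(|i - j|), (r_k)_i = rho(i), i,j = 1..k.
Equivalently, Durbin-Levinson gives phi_{kk} iteratively:
  phi_{11} = rho(1)
  phi_{kk} = [rho(k) - sum_{j=1..k-1} phi_{k-1,j} rho(k-j)]
            / [1 - sum_{j=1..k-1} phi_{k-1,j} rho(j)],
  phi_{k,j} = phi_{k-1,j} - phi_{kk} phi_{k-1,k-j},  j = 1..k-1.
Step k = 1:
  phi_11 = rho(1) = -0.0858.
Step k = 2:
  phi_22 = [rho(2) - phi_11 rho(1)] / [1 - phi_11 rho(1)] = [-0.4006 - (-0.0858)(-0.0858)] / [1 - (-0.0858)(-0.0858)]
         = -0.40796164 / 0.99263836 = -0.411.
Therefore phi_{22} = -0.4110.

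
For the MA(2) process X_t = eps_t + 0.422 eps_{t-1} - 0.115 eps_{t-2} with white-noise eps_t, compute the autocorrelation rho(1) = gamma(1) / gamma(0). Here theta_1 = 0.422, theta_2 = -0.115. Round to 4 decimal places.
\rho(1) = 0.3135

For an MA(q) process with theta_0 = 1, the autocovariance is
  gamma(k) = sigma^2 * sum_{i=0..q-k} theta_i * theta_{i+k},
and rho(k) = gamma(k) / gamma(0). Sigma^2 cancels.
  numerator   = (1)*(0.422) + (0.422)*(-0.115) = 0.37347.
  denominator = (1)^2 + (0.422)^2 + (-0.115)^2 = 1.191309.
  rho(1) = 0.37347 / 1.191309 = 0.3135.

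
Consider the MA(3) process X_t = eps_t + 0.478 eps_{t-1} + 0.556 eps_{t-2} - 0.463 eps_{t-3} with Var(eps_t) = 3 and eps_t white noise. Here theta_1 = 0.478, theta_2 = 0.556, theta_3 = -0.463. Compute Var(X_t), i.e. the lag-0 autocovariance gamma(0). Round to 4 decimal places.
\gamma(0) = 5.2560

For an MA(q) process X_t = eps_t + sum_i theta_i eps_{t-i} with
Var(eps_t) = sigma^2, the variance is
  gamma(0) = sigma^2 * (1 + sum_i theta_i^2).
  sum_i theta_i^2 = (0.478)^2 + (0.556)^2 + (-0.463)^2 = 0.228484 + 0.309136 + 0.214369 = 0.751989.
  gamma(0) = 3 * (1 + 0.751989) = 3 * 1.751989 = 5.255967, which rounds to 5.2560.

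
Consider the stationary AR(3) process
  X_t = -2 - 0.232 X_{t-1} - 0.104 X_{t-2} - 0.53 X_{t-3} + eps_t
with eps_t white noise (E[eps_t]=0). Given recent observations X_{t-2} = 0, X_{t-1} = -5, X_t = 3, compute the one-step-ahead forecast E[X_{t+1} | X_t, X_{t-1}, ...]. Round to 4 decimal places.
E[X_{t+1} \mid \mathcal F_t] = -2.1760

For an AR(p) model X_t = c + sum_i phi_i X_{t-i} + eps_t, the
one-step-ahead conditional mean is
  E[X_{t+1} | X_t, ...] = c + sum_i phi_i X_{t+1-i}.
Substitute known values:
  E[X_{t+1} | ...] = -2 + (-0.232) * (3) + (-0.104) * (-5) + (-0.53) * (0)
                   = -2.1760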